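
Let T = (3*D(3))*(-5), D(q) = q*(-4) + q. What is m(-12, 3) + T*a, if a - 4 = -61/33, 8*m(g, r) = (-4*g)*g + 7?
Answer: 19301/88 ≈ 219.33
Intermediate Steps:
D(q) = -3*q (D(q) = -4*q + q = -3*q)
m(g, r) = 7/8 - g²/2 (m(g, r) = ((-4*g)*g + 7)/8 = (-4*g² + 7)/8 = (7 - 4*g²)/8 = 7/8 - g²/2)
a = 71/33 (a = 4 - 61/33 = 71/33 ≈ 2.1515)
T = 135 (T = (3*(-3*3))*(-5) = (3*(-9))*(-5) = -27*(-5) = 135)
m(-12, 3) + T*a = (7/8 - ½*(-12)²) + 135*(71/33) = (7/8 - ½*144) + 3195/11 = (7/8 - 72) + 3195/11 = -569/8 + 3195/11 = 19301/88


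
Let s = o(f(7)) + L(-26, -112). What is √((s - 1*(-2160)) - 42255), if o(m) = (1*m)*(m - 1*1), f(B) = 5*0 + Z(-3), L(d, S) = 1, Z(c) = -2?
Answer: 2*I*√10022 ≈ 200.22*I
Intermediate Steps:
f(B) = -2 (f(B) = 5*0 - 2 = 0 - 2 = -2)
o(m) = m*(-1 + m) (o(m) = m*(m - 1) = m*(-1 + m))
s = 7 (s = -2*(-1 - 2) + 1 = -2*(-3) + 1 = 6 + 1 = 7)
√((s - 1*(-2160)) - 42255) = √((7 - 1*(-2160)) - 42255) = √((7 + 2160) - 42255) = √(2167 - 42255) = √(-40088) = 2*I*√10022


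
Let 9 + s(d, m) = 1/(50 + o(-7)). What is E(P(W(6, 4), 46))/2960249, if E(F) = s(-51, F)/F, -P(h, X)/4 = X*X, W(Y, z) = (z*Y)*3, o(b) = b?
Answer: 193/538694272024 ≈ 3.5827e-10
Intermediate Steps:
W(Y, z) = 3*Y*z (W(Y, z) = (Y*z)*3 = 3*Y*z)
s(d, m) = -386/43 (s(d, m) = -9 + 1/(50 - 7) = -9 + 1/43 = -386/43)
P(h, X) = -4*X² (P(h, X) = -4*X*X = -4*X²)
E(F) = -386/(43*F)
E(P(W(6, 4), 46))/2960249 = -386/(43*((-4*46²)))/2960249 = -386/(43*((-4*2116)))*(1/2960249) = -386/43/(-8464)*(1/2960249) = -386/43*(-1/8464)*(1/2960249) = (193/181976)*(1/2960249) = 193/538694272024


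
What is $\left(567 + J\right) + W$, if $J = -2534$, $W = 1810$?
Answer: $-157$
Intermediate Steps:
$\left(567 + J\right) + W = \left(567 - 2534\right) + 1810 = -1967 + 1810 = -157$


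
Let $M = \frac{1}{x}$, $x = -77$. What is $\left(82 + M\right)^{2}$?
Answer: $\frac{39853969}{5929} \approx 6721.9$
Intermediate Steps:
$M = - \frac{1}{77}$ ($M = \frac{1}{-77} = - \frac{1}{77} \approx -0.012987$)
$\left(82 + M\right)^{2} = \left(82 - \frac{1}{77}\right)^{2} = \left(\frac{6313}{77}\right)^{2} = \frac{39853969}{5929}$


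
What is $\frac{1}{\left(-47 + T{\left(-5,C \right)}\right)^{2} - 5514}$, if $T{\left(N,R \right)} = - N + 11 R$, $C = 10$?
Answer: $- \frac{1}{890} \approx -0.0011236$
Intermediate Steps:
$\frac{1}{\left(-47 + T{\left(-5,C \right)}\right)^{2} - 5514} = \frac{1}{\left(-47 + \left(\left(-1\right) \left(-5\right) + 11 \cdot 10\right)\right)^{2} - 5514} = \frac{1}{\left(-47 + \left(5 + 110\right)\right)^{2} - 5514} = \frac{1}{\left(-47 + 115\right)^{2} - 5514} = \frac{1}{68^{2} - 5514} = \frac{1}{4624 - 5514} = \frac{1}{-890} = - \frac{1}{890}$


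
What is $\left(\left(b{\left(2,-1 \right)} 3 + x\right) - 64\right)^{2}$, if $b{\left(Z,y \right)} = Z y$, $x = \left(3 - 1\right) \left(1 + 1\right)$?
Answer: $4356$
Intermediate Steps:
$x = 4$ ($x = 2 \cdot 2 = 4$)
$\left(\left(b{\left(2,-1 \right)} 3 + x\right) - 64\right)^{2} = \left(\left(2 \left(-1\right) 3 + 4\right) - 64\right)^{2} = \left(\left(\left(-2\right) 3 + 4\right) - 64\right)^{2} = \left(\left(-6 + 4\right) - 64\right)^{2} = \left(-2 - 64\right)^{2} = \left(-66\right)^{2} = 4356$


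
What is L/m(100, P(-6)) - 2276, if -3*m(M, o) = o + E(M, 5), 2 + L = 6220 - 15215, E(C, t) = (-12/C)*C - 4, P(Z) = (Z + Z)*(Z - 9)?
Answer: -346273/164 ≈ -2111.4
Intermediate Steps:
P(Z) = 2*Z*(-9 + Z) (P(Z) = (2*Z)*(-9 + Z) = 2*Z*(-9 + Z))
E(C, t) = -16 (E(C, t) = -12 - 4 = -16)
L = -8997 (L = -2 + (6220 - 15215) = -2 - 8995 = -8997)
m(M, o) = 16/3 - o/3 (m(M, o) = -(o - 16)/3 = -(-16 + o)/3 = 16/3 - o/3)
L/m(100, P(-6)) - 2276 = -8997/(16/3 - 2*(-6)*(-9 - 6)/3) - 2276 = -8997/(16/3 - 2*(-6)*(-15)/3) - 2276 = -8997/(16/3 - 1/3*180) - 2276 = -8997/(16/3 - 60) - 2276 = -8997/(-164/3) - 2276 = -8997*(-3/164) - 2276 = 26991/164 - 2276 = -346273/164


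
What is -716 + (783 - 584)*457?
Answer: 90227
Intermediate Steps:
-716 + (783 - 584)*457 = -716 + 199*457 = -716 + 90943 = 90227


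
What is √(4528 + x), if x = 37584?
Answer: 8*√658 ≈ 205.21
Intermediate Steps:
√(4528 + x) = √(4528 + 37584) = √42112 = 8*√658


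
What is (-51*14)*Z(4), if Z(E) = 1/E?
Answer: -357/2 ≈ -178.50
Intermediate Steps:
Z(E) = 1/E
(-51*14)*Z(4) = -51*14/4 = -714*1/4 = -357/2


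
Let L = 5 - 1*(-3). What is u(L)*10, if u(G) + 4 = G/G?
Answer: -30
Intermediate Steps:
L = 8 (L = 5 + 3 = 8)
u(G) = -3 (u(G) = -4 + G/G = -4 + 1 = -3)
u(L)*10 = -3*10 = -30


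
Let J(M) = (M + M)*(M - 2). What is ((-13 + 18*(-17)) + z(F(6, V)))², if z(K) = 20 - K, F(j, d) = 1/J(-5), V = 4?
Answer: 438106761/4900 ≈ 89410.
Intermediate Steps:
J(M) = 2*M*(-2 + M) (J(M) = (2*M)*(-2 + M) = 2*M*(-2 + M))
F(j, d) = 1/70 (F(j, d) = 1/(2*(-5)*(-2 - 5)) = 1/(2*(-5)*(-7)) = 1/70)
((-13 + 18*(-17)) + z(F(6, V)))² = ((-13 + 18*(-17)) + (20 - 1*1/70))² = ((-13 - 306) + (20 - 1/70))² = (-319 + 1399/70)² = (-20931/70)² = 438106761/4900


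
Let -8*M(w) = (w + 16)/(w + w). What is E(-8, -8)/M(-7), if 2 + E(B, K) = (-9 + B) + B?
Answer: -336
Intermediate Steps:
M(w) = -(16 + w)/(16*w) (M(w) = -(w + 16)/(8*(w + w)) = -(16 + w)/(8*(2*w)) = -(16 + w)*1/(2*w)/8 = -(16 + w)/(16*w))
E(B, K) = -11 + 2*B (E(B, K) = -2 + ((-9 + B) + B) = -2 + (-9 + 2*B) = -11 + 2*B)
E(-8, -8)/M(-7) = (-11 + 2*(-8))/(((1/16)*(-16 - 1*(-7))/(-7))) = (-11 - 16)/(((1/16)*(-1/7)*(-16 + 7))) = -27/((1/16)*(-1/7)*(-9)) = -27/9/112 = -27*112/9 = -336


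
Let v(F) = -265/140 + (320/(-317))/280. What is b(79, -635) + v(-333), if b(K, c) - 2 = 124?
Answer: 1101543/8876 ≈ 124.10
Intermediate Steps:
b(K, c) = 126 (b(K, c) = 2 + 124 = 126)
v(F) = -16833/8876 (v(F) = -265*1/140 + (320*(-1/317))*(1/280) = -53/28 - 320/317*1/280 = -53/28 - 8/2219 = -16833/8876)
b(79, -635) + v(-333) = 126 - 16833/8876 = 1101543/8876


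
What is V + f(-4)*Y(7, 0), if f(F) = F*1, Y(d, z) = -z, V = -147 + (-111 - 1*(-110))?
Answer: -148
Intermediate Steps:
V = -148 (V = -147 + (-111 + 110) = -147 - 1 = -148)
f(F) = F
V + f(-4)*Y(7, 0) = -148 - (-4)*0 = -148 - 4*0 = -148 + 0 = -148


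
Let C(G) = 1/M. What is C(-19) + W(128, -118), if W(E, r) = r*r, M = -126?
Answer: 1754423/126 ≈ 13924.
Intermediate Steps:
C(G) = -1/126 (C(G) = 1/(-126) = -1/126)
W(E, r) = r**2
C(-19) + W(128, -118) = -1/126 + (-118)**2 = -1/126 + 13924 = 1754423/126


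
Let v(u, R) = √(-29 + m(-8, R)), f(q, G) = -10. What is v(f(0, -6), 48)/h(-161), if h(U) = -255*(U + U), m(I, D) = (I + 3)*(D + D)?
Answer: I*√509/82110 ≈ 0.00027477*I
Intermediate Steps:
m(I, D) = 2*D*(3 + I) (m(I, D) = (3 + I)*(2*D) = 2*D*(3 + I))
h(U) = -510*U
v(u, R) = √(-29 - 10*R) (v(u, R) = √(-29 + 2*R*(3 - 8)) = √(-29 + 2*R*(-5)) = √(-29 - 10*R))
v(f(0, -6), 48)/h(-161) = √(-29 - 10*48)/((-510*(-161))) = √(-29 - 480)/82110 = √(-509)*(1/82110) = (I*√509)*(1/82110) = I*√509/82110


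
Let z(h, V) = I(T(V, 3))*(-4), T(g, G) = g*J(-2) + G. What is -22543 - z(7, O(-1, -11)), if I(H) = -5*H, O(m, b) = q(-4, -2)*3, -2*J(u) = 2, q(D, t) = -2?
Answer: -22723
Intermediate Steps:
J(u) = -1 (J(u) = -½*2 = -1)
O(m, b) = -6 (O(m, b) = -2*3 = -6)
T(g, G) = G - g (T(g, G) = g*(-1) + G = -g + G = G - g)
z(h, V) = 60 - 20*V (z(h, V) = -5*(3 - V)*(-4) = (-15 + 5*V)*(-4) = 60 - 20*V)
-22543 - z(7, O(-1, -11)) = -22543 - (60 - 20*(-6)) = -22543 - (60 + 120) = -22543 - 1*180 = -22543 - 180 = -22723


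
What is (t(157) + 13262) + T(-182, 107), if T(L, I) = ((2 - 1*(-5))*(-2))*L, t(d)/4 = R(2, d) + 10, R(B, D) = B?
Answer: 15858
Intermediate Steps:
t(d) = 48 (t(d) = 4*(2 + 10) = 4*12 = 48)
T(L, I) = -14*L (T(L, I) = ((2 + 5)*(-2))*L = (7*(-2))*L = -14*L)
(t(157) + 13262) + T(-182, 107) = (48 + 13262) - 14*(-182) = 13310 + 2548 = 15858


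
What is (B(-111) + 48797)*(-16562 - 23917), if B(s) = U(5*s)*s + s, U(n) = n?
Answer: -4464469389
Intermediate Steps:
B(s) = s + 5*s² (B(s) = (5*s)*s + s = 5*s² + s = s + 5*s²)
(B(-111) + 48797)*(-16562 - 23917) = (-111*(1 + 5*(-111)) + 48797)*(-16562 - 23917) = (-111*(1 - 555) + 48797)*(-40479) = (-111*(-554) + 48797)*(-40479) = (61494 + 48797)*(-40479) = 110291*(-40479) = -4464469389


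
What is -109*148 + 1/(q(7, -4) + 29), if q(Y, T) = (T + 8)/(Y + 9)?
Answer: -1887440/117 ≈ -16132.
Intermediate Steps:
q(Y, T) = (8 + T)/(9 + Y)
-109*148 + 1/(q(7, -4) + 29) = -109*148 + 1/((8 - 4)/(9 + 7) + 29) = -16132 + 1/(4/16 + 29) = -16132 + 1/((1/16)*4 + 29) = -16132 + 1/(¼ + 29) = -16132 + 1/(117/4) = -16132 + 4/117 = -1887440/117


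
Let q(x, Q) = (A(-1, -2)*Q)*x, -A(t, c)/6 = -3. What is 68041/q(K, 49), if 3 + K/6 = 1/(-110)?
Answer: -3742255/875826 ≈ -4.2728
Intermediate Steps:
A(t, c) = 18 (A(t, c) = -6*(-3) = 18)
K = -993/55 (K = -18 + 6/(-110) = -18 + 6*(-1/110) = -18 - 3/55 = -993/55 ≈ -18.055)
q(x, Q) = 18*Q*x (q(x, Q) = (18*Q)*x = 18*Q*x)
68041/q(K, 49) = 68041/((18*49*(-993/55))) = 68041/(-875826/55) = 68041*(-55/875826) = -3742255/875826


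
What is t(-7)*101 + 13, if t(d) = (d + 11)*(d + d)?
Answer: -5643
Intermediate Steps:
t(d) = 2*d*(11 + d) (t(d) = (11 + d)*(2*d) = 2*d*(11 + d))
t(-7)*101 + 13 = (2*(-7)*(11 - 7))*101 + 13 = (2*(-7)*4)*101 + 13 = -56*101 + 13 = -5656 + 13 = -5643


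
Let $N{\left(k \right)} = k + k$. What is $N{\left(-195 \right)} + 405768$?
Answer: $405378$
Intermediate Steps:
$N{\left(k \right)} = 2 k$
$N{\left(-195 \right)} + 405768 = 2 \left(-195\right) + 405768 = -390 + 405768 = 405378$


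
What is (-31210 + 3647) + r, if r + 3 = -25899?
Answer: -53465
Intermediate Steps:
r = -25902 (r = -3 - 25899 = -25902)
(-31210 + 3647) + r = (-31210 + 3647) - 25902 = -27563 - 25902 = -53465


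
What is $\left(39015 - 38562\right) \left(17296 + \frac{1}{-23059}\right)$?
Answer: $\frac{180669293739}{23059} \approx 7.8351 \cdot 10^{6}$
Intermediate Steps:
$\left(39015 - 38562\right) \left(17296 + \frac{1}{-23059}\right) = 453 \left(17296 - \frac{1}{23059}\right) = 453 \cdot \frac{398828463}{23059} = \frac{180669293739}{23059}$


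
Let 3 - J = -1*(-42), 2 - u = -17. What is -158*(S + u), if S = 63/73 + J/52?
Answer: -440899/146 ≈ -3019.9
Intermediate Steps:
u = 19 (u = 2 - 1*(-17) = 2 + 17 = 19)
J = -39 (J = 3 - (-1)*(-42) = 3 - 1*42 = 3 - 42 = -39)
S = 33/292 (S = 63/73 - 39/52 = 63*(1/73) - 39*1/52 = 63/73 - ¾ = 33/292 ≈ 0.11301)
-158*(S + u) = -158*(33/292 + 19) = -158*5581/292 = -440899/146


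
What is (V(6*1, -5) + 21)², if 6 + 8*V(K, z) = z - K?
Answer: 22801/64 ≈ 356.27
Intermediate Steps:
V(K, z) = -¾ - K/8 + z/8 (V(K, z) = -¾ + (z - K)/8 = -¾ + (-K/8 + z/8) = -¾ - K/8 + z/8)
(V(6*1, -5) + 21)² = ((-¾ - 3/4 + (⅛)*(-5)) + 21)² = ((-¾ - ⅛*6 - 5/8) + 21)² = ((-¾ - ¾ - 5/8) + 21)² = (-17/8 + 21)² = (151/8)² = 22801/64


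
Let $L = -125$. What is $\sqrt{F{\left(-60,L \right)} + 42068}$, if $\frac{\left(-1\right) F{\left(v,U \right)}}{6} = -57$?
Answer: $\sqrt{42410} \approx 205.94$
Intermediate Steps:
$F{\left(v,U \right)} = 342$ ($F{\left(v,U \right)} = \left(-6\right) \left(-57\right) = 342$)
$\sqrt{F{\left(-60,L \right)} + 42068} = \sqrt{342 + 42068} = \sqrt{42410}$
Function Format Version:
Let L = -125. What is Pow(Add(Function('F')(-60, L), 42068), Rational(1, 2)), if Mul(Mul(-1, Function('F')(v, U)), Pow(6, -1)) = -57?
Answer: Pow(42410, Rational(1, 2)) ≈ 205.94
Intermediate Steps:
Function('F')(v, U) = 342 (Function('F')(v, U) = Mul(-6, -57) = 342)
Pow(Add(Function('F')(-60, L), 42068), Rational(1, 2)) = Pow(Add(342, 42068), Rational(1, 2)) = Pow(42410, Rational(1, 2))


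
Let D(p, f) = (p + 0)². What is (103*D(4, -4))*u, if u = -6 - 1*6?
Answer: -19776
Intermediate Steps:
D(p, f) = p²
u = -12 (u = -6 - 6 = -12)
(103*D(4, -4))*u = (103*4²)*(-12) = (103*16)*(-12) = 1648*(-12) = -19776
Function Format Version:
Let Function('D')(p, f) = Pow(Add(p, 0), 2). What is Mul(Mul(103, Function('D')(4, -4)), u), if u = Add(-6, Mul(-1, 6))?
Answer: -19776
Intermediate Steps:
Function('D')(p, f) = Pow(p, 2)
u = -12 (u = Add(-6, -6) = -12)
Mul(Mul(103, Function('D')(4, -4)), u) = Mul(Mul(103, Pow(4, 2)), -12) = Mul(Mul(103, 16), -12) = Mul(1648, -12) = -19776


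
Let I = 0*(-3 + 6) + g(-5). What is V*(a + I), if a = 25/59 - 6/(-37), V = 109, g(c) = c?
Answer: -1050324/2183 ≈ -481.14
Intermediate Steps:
I = -5 (I = 0*(-3 + 6) - 5 = 0*3 - 5 = 0 - 5 = -5)
a = 1279/2183 (a = 25*(1/59) - 6*(-1/37) = 25/59 + 6/37 = 1279/2183 ≈ 0.58589)
V*(a + I) = 109*(1279/2183 - 5) = 109*(-9636/2183) = -1050324/2183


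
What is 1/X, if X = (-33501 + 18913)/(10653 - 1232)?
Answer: -9421/14588 ≈ -0.64580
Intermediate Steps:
X = -14588/9421 ≈ -1.5485
1/X = 1/(-14588/9421) = -9421/14588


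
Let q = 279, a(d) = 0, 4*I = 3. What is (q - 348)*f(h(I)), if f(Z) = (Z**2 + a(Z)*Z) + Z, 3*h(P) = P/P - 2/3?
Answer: -230/27 ≈ -8.5185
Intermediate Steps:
I = 3/4 (I = (1/4)*3 = 3/4 ≈ 0.75000)
h(P) = 1/9 (h(P) = (P/P - 2/3)/3 = (1 - 2*1/3)/3 = (1 - 2/3)/3 = (1/3)*(1/3) = 1/9)
f(Z) = Z + Z**2 (f(Z) = (Z**2 + 0*Z) + Z = (Z**2 + 0) + Z = Z**2 + Z = Z + Z**2)
(q - 348)*f(h(I)) = (279 - 348)*((1 + 1/9)/9) = -23*10/(3*9) = -69*10/81 = -230/27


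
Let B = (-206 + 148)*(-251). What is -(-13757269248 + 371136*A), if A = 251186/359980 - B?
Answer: 1724304934862496/89995 ≈ 1.9160e+10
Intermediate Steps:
B = 14558 (B = -58*(-251) = 14558)
A = -2620168827/179990 (A = 251186/359980 - 1*14558 = 251186*(1/359980) - 14558 = 125593/179990 - 14558 = -2620168827/179990 ≈ -14557.)
-(-13757269248 + 371136*A) = -371136/(1/(-2620168827/179990 - 3*12356)) = -371136/(1/(-2620168827/179990 - 37068)) = -371136/(1/(-9292038147/179990)) = -371136/(-179990/9292038147) = -371136*(-9292038147/179990) = 1724304934862496/89995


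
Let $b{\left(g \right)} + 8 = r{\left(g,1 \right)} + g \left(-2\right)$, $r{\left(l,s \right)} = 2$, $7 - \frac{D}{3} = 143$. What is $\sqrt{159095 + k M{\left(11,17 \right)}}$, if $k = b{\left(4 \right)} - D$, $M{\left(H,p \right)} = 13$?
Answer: $\sqrt{164217} \approx 405.24$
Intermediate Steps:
$D = -408$ ($D = 21 - 429 = -408$)
$b{\left(g \right)} = -6 - 2 g$ ($b{\left(g \right)} = -8 + \left(2 + g \left(-2\right)\right) = -8 - \left(-2 + 2 g\right) = -6 - 2 g$)
$k = 394$ ($k = \left(-6 - 8\right) - -408 = \left(-6 - 8\right) + 408 = -14 + 408 = 394$)
$\sqrt{159095 + k M{\left(11,17 \right)}} = \sqrt{159095 + 394 \cdot 13} = \sqrt{159095 + 5122} = \sqrt{164217}$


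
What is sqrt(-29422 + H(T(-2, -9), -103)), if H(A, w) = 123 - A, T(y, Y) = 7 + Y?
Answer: I*sqrt(29297) ≈ 171.16*I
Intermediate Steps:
sqrt(-29422 + H(T(-2, -9), -103)) = sqrt(-29422 + (123 - (7 - 9))) = sqrt(-29422 + (123 - 1*(-2))) = sqrt(-29422 + (123 + 2)) = sqrt(-29422 + 125) = sqrt(-29297) = I*sqrt(29297)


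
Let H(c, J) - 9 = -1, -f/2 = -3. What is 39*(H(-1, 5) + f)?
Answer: 546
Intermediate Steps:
f = 6 (f = -2*(-3) = 6)
H(c, J) = 8 (H(c, J) = 9 - 1 = 8)
39*(H(-1, 5) + f) = 39*(8 + 6) = 39*14 = 546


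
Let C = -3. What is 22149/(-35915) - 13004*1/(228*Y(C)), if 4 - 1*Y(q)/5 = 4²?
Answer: 8202017/24565860 ≈ 0.33388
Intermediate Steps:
Y(q) = -60 (Y(q) = 20 - 5*4² = 20 - 5*16 = 20 - 80 = -60)
22149/(-35915) - 13004*1/(228*Y(C)) = 22149/(-35915) - 13004/((-60*228)) = 22149*(-1/35915) - 13004/(-13680) = -22149/35915 - 13004*(-1/13680) = -22149/35915 + 3251/3420 = 8202017/24565860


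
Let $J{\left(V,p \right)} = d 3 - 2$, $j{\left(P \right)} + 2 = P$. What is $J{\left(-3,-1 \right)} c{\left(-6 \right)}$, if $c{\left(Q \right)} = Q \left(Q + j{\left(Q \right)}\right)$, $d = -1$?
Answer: $-420$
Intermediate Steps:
$j{\left(P \right)} = -2 + P$
$c{\left(Q \right)} = Q \left(-2 + 2 Q\right)$ ($c{\left(Q \right)} = Q \left(Q + \left(-2 + Q\right)\right) = Q \left(-2 + 2 Q\right)$)
$J{\left(V,p \right)} = -5$ ($J{\left(V,p \right)} = \left(-1\right) 3 - 2 = -3 - 2 = -5$)
$J{\left(-3,-1 \right)} c{\left(-6 \right)} = - 5 \cdot 2 \left(-6\right) \left(-1 - 6\right) = - 5 \cdot 2 \left(-6\right) \left(-7\right) = \left(-5\right) 84 = -420$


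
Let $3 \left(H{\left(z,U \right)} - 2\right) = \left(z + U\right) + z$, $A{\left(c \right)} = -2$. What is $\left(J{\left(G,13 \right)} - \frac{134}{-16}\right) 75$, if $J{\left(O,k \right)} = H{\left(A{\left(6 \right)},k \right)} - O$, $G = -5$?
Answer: $\frac{11025}{8} \approx 1378.1$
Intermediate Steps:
$H{\left(z,U \right)} = 2 + \frac{U}{3} + \frac{2 z}{3}$ ($H{\left(z,U \right)} = 2 + \frac{\left(z + U\right) + z}{3} = 2 + \frac{\left(U + z\right) + z}{3} = 2 + \frac{U + 2 z}{3} = 2 + \left(\frac{U}{3} + \frac{2 z}{3}\right) = 2 + \frac{U}{3} + \frac{2 z}{3}$)
$J{\left(O,k \right)} = \frac{2}{3} - O + \frac{k}{3}$ ($J{\left(O,k \right)} = \left(2 + \frac{k}{3} + \frac{2}{3} \left(-2\right)\right) - O = \left(2 + \frac{k}{3} - \frac{4}{3}\right) - O = \left(\frac{2}{3} + \frac{k}{3}\right) - O = \frac{2}{3} - O + \frac{k}{3}$)
$\left(J{\left(G,13 \right)} - \frac{134}{-16}\right) 75 = \left(\left(\frac{2}{3} - -5 + \frac{1}{3} \cdot 13\right) - \frac{134}{-16}\right) 75 = \left(\left(\frac{2}{3} + 5 + \frac{13}{3}\right) - - \frac{67}{8}\right) 75 = \left(10 + \frac{67}{8}\right) 75 = \frac{147}{8} \cdot 75 = \frac{11025}{8}$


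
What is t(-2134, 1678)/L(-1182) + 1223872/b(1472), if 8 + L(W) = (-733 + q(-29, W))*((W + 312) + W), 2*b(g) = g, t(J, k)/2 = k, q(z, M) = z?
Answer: 14950533681/8990792 ≈ 1662.9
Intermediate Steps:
t(J, k) = 2*k
b(g) = g/2
L(W) = -237752 - 1524*W (L(W) = -8 + (-733 - 29)*((W + 312) + W) = -8 - 762*((312 + W) + W) = -8 - 762*(312 + 2*W) = -8 + (-237744 - 1524*W) = -237752 - 1524*W)
t(-2134, 1678)/L(-1182) + 1223872/b(1472) = (2*1678)/(-237752 - 1524*(-1182)) + 1223872/(((½)*1472)) = 3356/(-237752 + 1801368) + 1223872/736 = 3356/1563616 + 1223872*(1/736) = 3356*(1/1563616) + 38246/23 = 839/390904 + 38246/23 = 14950533681/8990792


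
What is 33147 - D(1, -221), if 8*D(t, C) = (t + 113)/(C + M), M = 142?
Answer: 10474509/316 ≈ 33147.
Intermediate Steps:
D(t, C) = (113 + t)/(8*(142 + C)) (D(t, C) = ((t + 113)/(C + 142))/8 = ((113 + t)/(142 + C))/8 = (113 + t)/(8*(142 + C)))
33147 - D(1, -221) = 33147 - (113 + 1)/(8*(142 - 221)) = 33147 - 114/(8*(-79)) = 33147 - (-1)*114/(8*79) = 33147 - 1*(-57/316) = 33147 + 57/316 = 10474509/316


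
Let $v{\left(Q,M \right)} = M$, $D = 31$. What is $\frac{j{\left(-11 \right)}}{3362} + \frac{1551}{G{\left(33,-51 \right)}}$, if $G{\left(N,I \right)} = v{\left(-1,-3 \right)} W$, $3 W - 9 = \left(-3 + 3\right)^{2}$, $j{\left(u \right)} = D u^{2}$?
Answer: $- \frac{1726901}{10086} \approx -171.22$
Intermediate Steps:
$j{\left(u \right)} = 31 u^{2}$
$W = 3$ ($W = 3 + \frac{\left(-3 + 3\right)^{2}}{3} = 3 + \frac{0^{2}}{3} = 3 + \frac{1}{3} \cdot 0 = 3 + 0 = 3$)
$G{\left(N,I \right)} = -9$ ($G{\left(N,I \right)} = \left(-3\right) 3 = -9$)
$\frac{j{\left(-11 \right)}}{3362} + \frac{1551}{G{\left(33,-51 \right)}} = \frac{31 \left(-11\right)^{2}}{3362} + \frac{1551}{-9} = 31 \cdot 121 \cdot \frac{1}{3362} + 1551 \left(- \frac{1}{9}\right) = 3751 \cdot \frac{1}{3362} - \frac{517}{3} = \frac{3751}{3362} - \frac{517}{3} = - \frac{1726901}{10086}$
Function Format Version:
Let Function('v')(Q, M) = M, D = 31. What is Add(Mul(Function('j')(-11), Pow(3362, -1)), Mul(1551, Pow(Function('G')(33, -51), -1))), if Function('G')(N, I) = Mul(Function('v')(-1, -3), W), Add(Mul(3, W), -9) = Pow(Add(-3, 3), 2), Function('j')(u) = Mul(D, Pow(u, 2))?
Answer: Rational(-1726901, 10086) ≈ -171.22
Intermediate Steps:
Function('j')(u) = Mul(31, Pow(u, 2))
W = 3 (W = Add(3, Mul(Rational(1, 3), Pow(Add(-3, 3), 2))) = Add(3, Mul(Rational(1, 3), Pow(0, 2))) = Add(3, Mul(Rational(1, 3), 0)) = Add(3, 0) = 3)
Function('G')(N, I) = -9 (Function('G')(N, I) = Mul(-3, 3) = -9)
Add(Mul(Function('j')(-11), Pow(3362, -1)), Mul(1551, Pow(Function('G')(33, -51), -1))) = Add(Mul(Mul(31, Pow(-11, 2)), Pow(3362, -1)), Mul(1551, Pow(-9, -1))) = Add(Mul(Mul(31, 121), Rational(1, 3362)), Mul(1551, Rational(-1, 9))) = Add(Mul(3751, Rational(1, 3362)), Rational(-517, 3)) = Add(Rational(3751, 3362), Rational(-517, 3)) = Rational(-1726901, 10086)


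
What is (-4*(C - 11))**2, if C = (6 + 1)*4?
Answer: 4624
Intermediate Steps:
C = 28 (C = 7*4 = 28)
(-4*(C - 11))**2 = (-4*(28 - 11))**2 = (-4*17)**2 = (-68)**2 = 4624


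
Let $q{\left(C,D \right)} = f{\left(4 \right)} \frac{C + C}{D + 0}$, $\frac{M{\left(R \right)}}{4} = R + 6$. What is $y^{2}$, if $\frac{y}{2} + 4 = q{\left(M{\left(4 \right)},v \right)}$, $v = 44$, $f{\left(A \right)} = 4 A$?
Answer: $\frac{304704}{121} \approx 2518.2$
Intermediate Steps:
$M{\left(R \right)} = 24 + 4 R$ ($M{\left(R \right)} = 4 \left(R + 6\right) = 4 \left(6 + R\right) = 24 + 4 R$)
$q{\left(C,D \right)} = \frac{32 C}{D}$ ($q{\left(C,D \right)} = 4 \cdot 4 \frac{C + C}{D + 0} = 16 \frac{2 C}{D} = \frac{32 C}{D}$)
$y = \frac{552}{11}$ ($y = -8 + 2 \frac{32 \left(24 + 4 \cdot 4\right)}{44} = -8 + 2 \cdot 32 \left(24 + 16\right) \frac{1}{44} = -8 + 2 \cdot 32 \cdot 40 \cdot \frac{1}{44} = -8 + 2 \cdot \frac{320}{11} = -8 + \frac{640}{11} = \frac{552}{11} \approx 50.182$)
$y^{2} = \left(\frac{552}{11}\right)^{2} = \frac{304704}{121}$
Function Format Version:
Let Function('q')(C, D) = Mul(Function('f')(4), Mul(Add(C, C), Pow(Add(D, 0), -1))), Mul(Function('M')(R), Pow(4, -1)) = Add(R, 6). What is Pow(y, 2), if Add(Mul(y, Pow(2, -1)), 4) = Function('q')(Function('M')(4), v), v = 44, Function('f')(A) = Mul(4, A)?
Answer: Rational(304704, 121) ≈ 2518.2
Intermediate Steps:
Function('M')(R) = Add(24, Mul(4, R)) (Function('M')(R) = Mul(4, Add(R, 6)) = Mul(4, Add(6, R)) = Add(24, Mul(4, R)))
Function('q')(C, D) = Mul(32, C, Pow(D, -1)) (Function('q')(C, D) = Mul(Mul(4, 4), Mul(Add(C, C), Pow(Add(D, 0), -1))) = Mul(16, Mul(Mul(2, C), Pow(D, -1))) = Mul(16, Mul(2, C, Pow(D, -1))) = Mul(32, C, Pow(D, -1)))
y = Rational(552, 11) (y = Add(-8, Mul(2, Mul(32, Add(24, Mul(4, 4)), Pow(44, -1)))) = Add(-8, Mul(2, Mul(32, Add(24, 16), Rational(1, 44)))) = Add(-8, Mul(2, Mul(32, 40, Rational(1, 44)))) = Add(-8, Mul(2, Rational(320, 11))) = Add(-8, Rational(640, 11)) = Rational(552, 11) ≈ 50.182)
Pow(y, 2) = Pow(Rational(552, 11), 2) = Rational(304704, 121)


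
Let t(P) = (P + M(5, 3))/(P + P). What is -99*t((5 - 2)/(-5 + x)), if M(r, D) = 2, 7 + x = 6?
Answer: 297/2 ≈ 148.50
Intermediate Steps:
x = -1 (x = -7 + 6 = -1)
t(P) = (2 + P)/(2*P) (t(P) = (P + 2)/(P + P) = (2 + P)/((2*P)) = (2 + P)*(1/(2*P)) = (2 + P)/(2*P))
-99*t((5 - 2)/(-5 + x)) = -99*(2 + (5 - 2)/(-5 - 1))/(2*((5 - 2)/(-5 - 1))) = -99*(2 + 3/(-6))/(2*(3/(-6))) = -99*(2 + 3*(-1/6))/(2*(3*(-1/6))) = -99*(2 - 1/2)/(2*(-1/2)) = -99*(-2)*3/(2*2) = -99*(-3/2) = 297/2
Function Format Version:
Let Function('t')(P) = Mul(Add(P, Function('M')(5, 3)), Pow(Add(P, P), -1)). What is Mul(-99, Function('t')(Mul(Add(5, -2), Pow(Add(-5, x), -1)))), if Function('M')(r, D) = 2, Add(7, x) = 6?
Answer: Rational(297, 2) ≈ 148.50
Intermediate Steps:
x = -1 (x = Add(-7, 6) = -1)
Function('t')(P) = Mul(Rational(1, 2), Pow(P, -1), Add(2, P)) (Function('t')(P) = Mul(Add(P, 2), Pow(Add(P, P), -1)) = Mul(Add(2, P), Pow(Mul(2, P), -1)) = Mul(Add(2, P), Mul(Rational(1, 2), Pow(P, -1))) = Mul(Rational(1, 2), Pow(P, -1), Add(2, P)))
Mul(-99, Function('t')(Mul(Add(5, -2), Pow(Add(-5, x), -1)))) = Mul(-99, Mul(Rational(1, 2), Pow(Mul(Add(5, -2), Pow(Add(-5, -1), -1)), -1), Add(2, Mul(Add(5, -2), Pow(Add(-5, -1), -1))))) = Mul(-99, Mul(Rational(1, 2), Pow(Mul(3, Pow(-6, -1)), -1), Add(2, Mul(3, Pow(-6, -1))))) = Mul(-99, Mul(Rational(1, 2), Pow(Mul(3, Rational(-1, 6)), -1), Add(2, Mul(3, Rational(-1, 6))))) = Mul(-99, Mul(Rational(1, 2), Pow(Rational(-1, 2), -1), Add(2, Rational(-1, 2)))) = Mul(-99, Mul(Rational(1, 2), -2, Rational(3, 2))) = Mul(-99, Rational(-3, 2)) = Rational(297, 2)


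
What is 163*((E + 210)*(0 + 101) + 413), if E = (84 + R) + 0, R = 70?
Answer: 6059851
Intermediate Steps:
E = 154 (E = (84 + 70) + 0 = 154 + 0 = 154)
163*((E + 210)*(0 + 101) + 413) = 163*((154 + 210)*(0 + 101) + 413) = 163*(364*101 + 413) = 163*(36764 + 413) = 163*37177 = 6059851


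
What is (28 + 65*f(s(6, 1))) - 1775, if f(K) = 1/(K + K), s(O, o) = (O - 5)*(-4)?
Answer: -14041/8 ≈ -1755.1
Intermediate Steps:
s(O, o) = 20 - 4*O (s(O, o) = (-5 + O)*(-4) = 20 - 4*O)
f(K) = 1/(2*K)
(28 + 65*f(s(6, 1))) - 1775 = (28 + 65*(1/(2*(20 - 4*6)))) - 1775 = (28 + 65*(1/(2*(20 - 24)))) - 1775 = (28 + 65*((½)/(-4))) - 1775 = (28 + 65*((½)*(-¼))) - 1775 = (28 + 65*(-⅛)) - 1775 = (28 - 65/8) - 1775 = 159/8 - 1775 = -14041/8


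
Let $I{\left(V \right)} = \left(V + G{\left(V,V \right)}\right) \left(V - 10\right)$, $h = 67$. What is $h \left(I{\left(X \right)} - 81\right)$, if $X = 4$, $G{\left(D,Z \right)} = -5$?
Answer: $-5025$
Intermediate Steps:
$I{\left(V \right)} = \left(-10 + V\right) \left(-5 + V\right)$ ($I{\left(V \right)} = \left(V - 5\right) \left(V - 10\right) = \left(-5 + V\right) \left(-10 + V\right) = \left(-10 + V\right) \left(-5 + V\right)$)
$h \left(I{\left(X \right)} - 81\right) = 67 \left(\left(50 + 4^{2} - 60\right) - 81\right) = 67 \left(\left(50 + 16 - 60\right) - 81\right) = 67 \left(6 - 81\right) = 67 \left(-75\right) = -5025$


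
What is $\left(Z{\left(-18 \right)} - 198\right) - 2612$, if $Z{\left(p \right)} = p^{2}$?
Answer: $-2486$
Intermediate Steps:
$\left(Z{\left(-18 \right)} - 198\right) - 2612 = \left(\left(-18\right)^{2} - 198\right) - 2612 = \left(324 - 198\right) - 2612 = 126 - 2612 = -2486$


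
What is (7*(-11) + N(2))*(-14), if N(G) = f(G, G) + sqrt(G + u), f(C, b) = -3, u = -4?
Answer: 1120 - 14*I*sqrt(2) ≈ 1120.0 - 19.799*I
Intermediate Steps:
N(G) = -3 + sqrt(-4 + G) (N(G) = -3 + sqrt(G - 4) = -3 + sqrt(-4 + G))
(7*(-11) + N(2))*(-14) = (7*(-11) + (-3 + sqrt(-4 + 2)))*(-14) = (-77 + (-3 + sqrt(-2)))*(-14) = (-77 + (-3 + I*sqrt(2)))*(-14) = (-80 + I*sqrt(2))*(-14) = 1120 - 14*I*sqrt(2)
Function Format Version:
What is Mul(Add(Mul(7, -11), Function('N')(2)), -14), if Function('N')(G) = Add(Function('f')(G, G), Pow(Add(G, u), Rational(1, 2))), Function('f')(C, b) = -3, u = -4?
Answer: Add(1120, Mul(-14, I, Pow(2, Rational(1, 2)))) ≈ Add(1120.0, Mul(-19.799, I))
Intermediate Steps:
Function('N')(G) = Add(-3, Pow(Add(-4, G), Rational(1, 2))) (Function('N')(G) = Add(-3, Pow(Add(G, -4), Rational(1, 2))) = Add(-3, Pow(Add(-4, G), Rational(1, 2))))
Mul(Add(Mul(7, -11), Function('N')(2)), -14) = Mul(Add(Mul(7, -11), Add(-3, Pow(Add(-4, 2), Rational(1, 2)))), -14) = Mul(Add(-77, Add(-3, Pow(-2, Rational(1, 2)))), -14) = Mul(Add(-77, Add(-3, Mul(I, Pow(2, Rational(1, 2))))), -14) = Mul(Add(-80, Mul(I, Pow(2, Rational(1, 2)))), -14) = Add(1120, Mul(-14, I, Pow(2, Rational(1, 2))))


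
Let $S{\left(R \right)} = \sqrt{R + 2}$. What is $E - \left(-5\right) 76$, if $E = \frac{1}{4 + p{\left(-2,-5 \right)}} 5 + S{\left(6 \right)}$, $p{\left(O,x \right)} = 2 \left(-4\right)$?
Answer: $\frac{1515}{4} + 2 \sqrt{2} \approx 381.58$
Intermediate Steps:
$p{\left(O,x \right)} = -8$
$S{\left(R \right)} = \sqrt{2 + R}$
$E = - \frac{5}{4} + 2 \sqrt{2}$ ($E = \frac{1}{4 - 8} \cdot 5 + \sqrt{2 + 6} = \frac{1}{-4} \cdot 5 + \sqrt{8} = \left(- \frac{1}{4}\right) 5 + 2 \sqrt{2} = - \frac{5}{4} + 2 \sqrt{2} \approx 1.5784$)
$E - \left(-5\right) 76 = \left(- \frac{5}{4} + 2 \sqrt{2}\right) - \left(-5\right) 76 = \left(- \frac{5}{4} + 2 \sqrt{2}\right) - -380 = \left(- \frac{5}{4} + 2 \sqrt{2}\right) + 380 = \frac{1515}{4} + 2 \sqrt{2}$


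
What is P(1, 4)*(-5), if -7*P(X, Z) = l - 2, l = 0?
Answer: -10/7 ≈ -1.4286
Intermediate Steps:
P(X, Z) = 2/7 (P(X, Z) = -(0 - 2)/7 = -1/7*(-2) = 2/7)
P(1, 4)*(-5) = (2/7)*(-5) = -10/7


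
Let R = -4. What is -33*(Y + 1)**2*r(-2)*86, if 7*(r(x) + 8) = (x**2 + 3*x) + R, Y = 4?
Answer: 4398900/7 ≈ 6.2841e+5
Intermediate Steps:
r(x) = -60/7 + x**2/7 + 3*x/7 (r(x) = -8 + ((x**2 + 3*x) - 4)/7 = -8 + (-4 + x**2 + 3*x)/7 = -8 + (-4/7 + x**2/7 + 3*x/7) = -60/7 + x**2/7 + 3*x/7)
-33*(Y + 1)**2*r(-2)*86 = -33*(4 + 1)**2*(-60/7 + (1/7)*(-2)**2 + (3/7)*(-2))*86 = -33*5**2*(-60/7 + (1/7)*4 - 6/7)*86 = -825*(-60/7 + 4/7 - 6/7)*86 = -825*(-62)/7*86 = -33*(-1550/7)*86 = (51150/7)*86 = 4398900/7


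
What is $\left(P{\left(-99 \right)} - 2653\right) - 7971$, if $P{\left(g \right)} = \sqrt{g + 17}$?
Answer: $-10624 + i \sqrt{82} \approx -10624.0 + 9.0554 i$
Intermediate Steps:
$P{\left(g \right)} = \sqrt{17 + g}$
$\left(P{\left(-99 \right)} - 2653\right) - 7971 = \left(\sqrt{17 - 99} - 2653\right) - 7971 = \left(\sqrt{-82} - 2653\right) - 7971 = \left(i \sqrt{82} - 2653\right) - 7971 = \left(-2653 + i \sqrt{82}\right) - 7971 = -10624 + i \sqrt{82}$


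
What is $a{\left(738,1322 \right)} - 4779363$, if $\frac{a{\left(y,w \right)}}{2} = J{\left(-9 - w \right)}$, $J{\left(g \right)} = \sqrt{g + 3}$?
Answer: $-4779363 + 8 i \sqrt{83} \approx -4.7794 \cdot 10^{6} + 72.883 i$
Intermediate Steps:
$J{\left(g \right)} = \sqrt{3 + g}$
$a{\left(y,w \right)} = 2 \sqrt{-6 - w}$ ($a{\left(y,w \right)} = 2 \sqrt{3 - \left(9 + w\right)} = 2 \sqrt{-6 - w}$)
$a{\left(738,1322 \right)} - 4779363 = 2 \sqrt{-6 - 1322} - 4779363 = 2 \sqrt{-1328} - 4779363 = 2 \cdot 4 i \sqrt{83} - 4779363 = 8 i \sqrt{83} - 4779363 = -4779363 + 8 i \sqrt{83}$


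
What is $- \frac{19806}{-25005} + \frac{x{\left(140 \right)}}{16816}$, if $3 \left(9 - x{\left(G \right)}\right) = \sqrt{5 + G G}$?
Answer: $\frac{111094247}{140161360} - \frac{\sqrt{19605}}{50448} \approx 0.78984$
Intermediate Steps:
$x{\left(G \right)} = 9 - \frac{\sqrt{5 + G^{2}}}{3}$ ($x{\left(G \right)} = 9 - \frac{\sqrt{5 + G G}}{3} = 9 - \frac{\sqrt{5 + G^{2}}}{3}$)
$- \frac{19806}{-25005} + \frac{x{\left(140 \right)}}{16816} = - \frac{19806}{-25005} + \frac{9 - \frac{\sqrt{5 + 140^{2}}}{3}}{16816} = \left(-19806\right) \left(- \frac{1}{25005}\right) + \left(9 - \frac{\sqrt{5 + 19600}}{3}\right) \frac{1}{16816} = \frac{6602}{8335} + \left(9 - \frac{\sqrt{19605}}{3}\right) \frac{1}{16816} = \frac{6602}{8335} + \left(\frac{9}{16816} - \frac{\sqrt{19605}}{50448}\right) = \frac{111094247}{140161360} - \frac{\sqrt{19605}}{50448}$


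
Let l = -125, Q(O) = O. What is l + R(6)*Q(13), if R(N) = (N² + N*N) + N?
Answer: 889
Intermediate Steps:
R(N) = N + 2*N² (R(N) = (N² + N²) + N = 2*N² + N = N + 2*N²)
l + R(6)*Q(13) = -125 + (6*(1 + 2*6))*13 = -125 + (6*(1 + 12))*13 = -125 + (6*13)*13 = -125 + 78*13 = -125 + 1014 = 889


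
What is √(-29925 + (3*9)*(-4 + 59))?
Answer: 6*I*√790 ≈ 168.64*I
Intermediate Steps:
√(-29925 + (3*9)*(-4 + 59)) = √(-29925 + 27*55) = √(-29925 + 1485) = √(-28440) = 6*I*√790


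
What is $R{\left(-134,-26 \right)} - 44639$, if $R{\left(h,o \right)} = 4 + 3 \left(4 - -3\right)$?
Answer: $-44614$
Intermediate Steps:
$R{\left(h,o \right)} = 25$ ($R{\left(h,o \right)} = 4 + 3 \left(4 + 3\right) = 4 + 3 \cdot 7 = 4 + 21 = 25$)
$R{\left(-134,-26 \right)} - 44639 = 25 - 44639 = -44614$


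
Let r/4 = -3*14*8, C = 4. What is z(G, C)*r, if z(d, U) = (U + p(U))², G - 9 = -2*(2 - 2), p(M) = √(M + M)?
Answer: -32256 - 21504*√2 ≈ -62667.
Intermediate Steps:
p(M) = √2*√M (p(M) = √(2*M) = √2*√M)
G = 9 (G = 9 - 2*(2 - 2) = 9 - 2*0 = 9 + 0 = 9)
z(d, U) = (U + √2*√U)²
r = -1344 (r = 4*(-3*14*8) = 4*(-42*8) = 4*(-336) = -1344)
z(G, C)*r = (4 + √2*√4)²*(-1344) = (4 + √2*2)²*(-1344) = (4 + 2*√2)²*(-1344) = -1344*(4 + 2*√2)²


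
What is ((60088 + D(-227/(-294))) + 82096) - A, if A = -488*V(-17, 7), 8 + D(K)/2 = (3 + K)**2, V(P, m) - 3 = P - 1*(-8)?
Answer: 6018904201/43218 ≈ 1.3927e+5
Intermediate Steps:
V(P, m) = 11 + P (V(P, m) = 3 + (P - 1*(-8)) = 3 + (P + 8) = 3 + (8 + P) = 11 + P)
D(K) = -16 + 2*(3 + K)**2
A = 2928 (A = -488*(11 - 17) = -488*(-6) = 2928)
((60088 + D(-227/(-294))) + 82096) - A = ((60088 + (-16 + 2*(3 - 227/(-294))**2)) + 82096) - 1*2928 = ((60088 + (-16 + 2*(3 - 227*(-1/294))**2)) + 82096) - 2928 = ((60088 + (-16 + 2*(3 + 227/294)**2)) + 82096) - 2928 = ((60088 + (-16 + 2*(1109/294)**2)) + 82096) - 2928 = ((60088 + (-16 + 2*(1229881/86436))) + 82096) - 2928 = ((60088 + (-16 + 1229881/43218)) + 82096) - 2928 = ((60088 + 538393/43218) + 82096) - 2928 = (2597421577/43218 + 82096) - 2928 = 6145446505/43218 - 2928 = 6018904201/43218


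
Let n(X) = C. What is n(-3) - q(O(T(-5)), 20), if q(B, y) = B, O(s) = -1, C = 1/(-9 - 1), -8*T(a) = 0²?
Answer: 9/10 ≈ 0.90000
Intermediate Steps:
T(a) = 0 (T(a) = -⅛*0² = -⅛*0 = 0)
C = -⅒ (C = 1/(-10) = -⅒ ≈ -0.10000)
n(X) = -⅒
n(-3) - q(O(T(-5)), 20) = -⅒ - 1*(-1) = -⅒ + 1 = 9/10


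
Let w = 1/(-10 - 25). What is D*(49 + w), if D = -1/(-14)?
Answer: 857/245 ≈ 3.4980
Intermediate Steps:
D = 1/14 (D = -1*(-1/14) = 1/14 ≈ 0.071429)
w = -1/35 (w = 1/(-35) = -1/35 ≈ -0.028571)
D*(49 + w) = (49 - 1/35)/14 = (1/14)*(1714/35) = 857/245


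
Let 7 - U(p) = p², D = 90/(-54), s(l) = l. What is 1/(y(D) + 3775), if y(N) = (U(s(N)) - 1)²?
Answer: 81/306616 ≈ 0.00026417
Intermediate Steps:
D = -5/3 (D = 90*(-1/54) = -5/3 ≈ -1.6667)
U(p) = 7 - p²
y(N) = (6 - N²)² (y(N) = ((7 - N²) - 1)² = (6 - N²)²)
1/(y(D) + 3775) = 1/((-6 + (-5/3)²)² + 3775) = 1/((-6 + 25/9)² + 3775) = 1/((-29/9)² + 3775) = 1/(841/81 + 3775) = 1/(306616/81) = 81/306616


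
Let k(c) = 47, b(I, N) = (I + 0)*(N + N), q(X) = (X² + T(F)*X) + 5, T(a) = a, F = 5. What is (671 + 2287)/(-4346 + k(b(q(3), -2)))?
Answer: -986/1433 ≈ -0.68807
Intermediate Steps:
q(X) = 5 + X² + 5*X (q(X) = (X² + 5*X) + 5 = 5 + X² + 5*X)
b(I, N) = 2*I*N (b(I, N) = I*(2*N) = 2*I*N)
(671 + 2287)/(-4346 + k(b(q(3), -2))) = (671 + 2287)/(-4346 + 47) = 2958/(-4299) = 2958*(-1/4299) = -986/1433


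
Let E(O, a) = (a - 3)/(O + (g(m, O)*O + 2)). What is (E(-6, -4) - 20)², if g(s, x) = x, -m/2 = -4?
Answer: 418609/1024 ≈ 408.80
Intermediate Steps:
m = 8 (m = -2*(-4) = 8)
E(O, a) = (-3 + a)/(2 + O + O²) (E(O, a) = (a - 3)/(O + (O*O + 2)) = (-3 + a)/(O + (O² + 2)) = (-3 + a)/(O + (2 + O²)) = (-3 + a)/(2 + O + O²))
(E(-6, -4) - 20)² = ((-3 - 4)/(2 - 6 + (-6)²) - 20)² = (-7/(2 - 6 + 36) - 20)² = (-7/32 - 20)² = (-647/32)² = 418609/1024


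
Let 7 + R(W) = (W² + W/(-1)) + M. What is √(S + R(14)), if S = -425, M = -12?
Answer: I*√262 ≈ 16.186*I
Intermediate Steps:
R(W) = -19 + W² - W (R(W) = -7 + ((W² + W/(-1)) - 12) = -7 + ((W² - W) - 12) = -7 + (-12 + W² - W) = -19 + W² - W)
√(S + R(14)) = √(-425 + (-19 + 14² - 1*14)) = √(-425 + (-19 + 196 - 14)) = √(-425 + 163) = √(-262) = I*√262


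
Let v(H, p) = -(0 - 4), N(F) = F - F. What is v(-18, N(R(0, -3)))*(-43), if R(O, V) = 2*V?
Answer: -172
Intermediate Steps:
N(F) = 0
v(H, p) = 4 (v(H, p) = -1*(-4) = 4)
v(-18, N(R(0, -3)))*(-43) = 4*(-43) = -172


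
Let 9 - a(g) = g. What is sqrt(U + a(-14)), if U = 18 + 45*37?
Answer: sqrt(1706) ≈ 41.304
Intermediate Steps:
a(g) = 9 - g
U = 1683 (U = 18 + 1665 = 1683)
sqrt(U + a(-14)) = sqrt(1683 + (9 - 1*(-14))) = sqrt(1683 + (9 + 14)) = sqrt(1683 + 23) = sqrt(1706)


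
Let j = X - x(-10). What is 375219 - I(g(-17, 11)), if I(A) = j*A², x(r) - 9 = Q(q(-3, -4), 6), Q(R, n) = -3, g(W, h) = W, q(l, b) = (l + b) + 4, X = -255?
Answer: 450648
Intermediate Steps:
q(l, b) = 4 + b + l (q(l, b) = (b + l) + 4 = 4 + b + l)
x(r) = 6 (x(r) = 9 - 3 = 6)
j = -261 (j = -255 - 1*6 = -255 - 6 = -261)
I(A) = -261*A²
375219 - I(g(-17, 11)) = 375219 - (-261)*(-17)² = 375219 - (-261)*289 = 375219 - 1*(-75429) = 375219 + 75429 = 450648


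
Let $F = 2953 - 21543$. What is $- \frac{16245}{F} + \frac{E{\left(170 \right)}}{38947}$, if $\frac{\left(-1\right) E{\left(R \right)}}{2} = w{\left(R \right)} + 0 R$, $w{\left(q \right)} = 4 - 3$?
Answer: $\frac{126531367}{144804946} \approx 0.87381$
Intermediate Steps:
$w{\left(q \right)} = 1$
$F = -18590$
$E{\left(R \right)} = -2$ ($E{\left(R \right)} = - 2 \left(1 + 0 R\right) = - 2 \left(1 + 0\right) = \left(-2\right) 1 = -2$)
$- \frac{16245}{F} + \frac{E{\left(170 \right)}}{38947} = - \frac{16245}{-18590} - \frac{2}{38947} = \left(-16245\right) \left(- \frac{1}{18590}\right) - \frac{2}{38947} = \frac{3249}{3718} - \frac{2}{38947} = \frac{126531367}{144804946}$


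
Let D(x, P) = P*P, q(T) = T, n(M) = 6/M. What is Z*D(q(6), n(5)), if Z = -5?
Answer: -36/5 ≈ -7.2000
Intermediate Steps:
D(x, P) = P²
Z*D(q(6), n(5)) = -5*(6/5)² = -5*36/25 = -36/5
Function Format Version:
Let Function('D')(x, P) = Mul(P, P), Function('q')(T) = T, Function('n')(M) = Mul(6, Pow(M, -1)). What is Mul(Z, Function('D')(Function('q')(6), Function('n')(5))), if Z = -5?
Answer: Rational(-36, 5) ≈ -7.2000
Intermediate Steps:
Function('D')(x, P) = Pow(P, 2)
Mul(Z, Function('D')(Function('q')(6), Function('n')(5))) = Mul(-5, Pow(Mul(6, Pow(5, -1)), 2)) = Mul(-5, Pow(Mul(6, Rational(1, 5)), 2)) = Mul(-5, Pow(Rational(6, 5), 2)) = Mul(-5, Rational(36, 25)) = Rational(-36, 5)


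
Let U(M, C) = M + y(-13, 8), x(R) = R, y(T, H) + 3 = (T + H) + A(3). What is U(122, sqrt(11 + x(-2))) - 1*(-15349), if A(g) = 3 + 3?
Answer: 15469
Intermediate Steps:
A(g) = 6
y(T, H) = 3 + H + T (y(T, H) = -3 + ((T + H) + 6) = -3 + ((H + T) + 6) = -3 + (6 + H + T) = 3 + H + T)
U(M, C) = -2 + M (U(M, C) = M + (3 + 8 - 13) = M - 2 = -2 + M)
U(122, sqrt(11 + x(-2))) - 1*(-15349) = (-2 + 122) - 1*(-15349) = 120 + 15349 = 15469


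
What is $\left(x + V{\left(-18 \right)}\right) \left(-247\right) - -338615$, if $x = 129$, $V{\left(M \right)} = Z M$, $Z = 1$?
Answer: $311198$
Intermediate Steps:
$V{\left(M \right)} = M$ ($V{\left(M \right)} = 1 M = M$)
$\left(x + V{\left(-18 \right)}\right) \left(-247\right) - -338615 = \left(129 - 18\right) \left(-247\right) - -338615 = 111 \left(-247\right) + 338615 = -27417 + 338615 = 311198$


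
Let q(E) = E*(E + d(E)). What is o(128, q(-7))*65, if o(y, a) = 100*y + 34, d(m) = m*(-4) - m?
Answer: 834210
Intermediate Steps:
d(m) = -5*m (d(m) = -4*m - m = -5*m)
q(E) = -4*E² (q(E) = E*(E - 5*E) = E*(-4*E) = -4*E²)
o(y, a) = 34 + 100*y
o(128, q(-7))*65 = (34 + 100*128)*65 = (34 + 12800)*65 = 12834*65 = 834210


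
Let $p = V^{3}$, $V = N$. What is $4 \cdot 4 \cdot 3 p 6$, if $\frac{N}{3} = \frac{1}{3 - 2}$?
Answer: $7776$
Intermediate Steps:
$N = 3$ ($N = \frac{3}{3 - 2} = \frac{3}{1} = 3 \cdot 1 = 3$)
$V = 3$
$p = 27$ ($p = 3^{3} = 27$)
$4 \cdot 4 \cdot 3 p 6 = 4 \cdot 4 \cdot 3 \cdot 27 \cdot 6 = 16 \cdot 3 \cdot 27 \cdot 6 = 48 \cdot 27 \cdot 6 = 1296 \cdot 6 = 7776$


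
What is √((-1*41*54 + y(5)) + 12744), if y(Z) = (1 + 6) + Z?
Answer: √10542 ≈ 102.67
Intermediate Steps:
y(Z) = 7 + Z
√((-1*41*54 + y(5)) + 12744) = √((-1*41*54 + (7 + 5)) + 12744) = √((-41*54 + 12) + 12744) = √((-2214 + 12) + 12744) = √(-2202 + 12744) = √10542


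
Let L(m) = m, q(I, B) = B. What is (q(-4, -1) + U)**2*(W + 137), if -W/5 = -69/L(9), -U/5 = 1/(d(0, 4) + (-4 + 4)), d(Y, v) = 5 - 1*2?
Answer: 33664/27 ≈ 1246.8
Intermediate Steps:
d(Y, v) = 3 (d(Y, v) = 5 - 2 = 3)
U = -5/3 (U = -5/(3 + (-4 + 4)) = -5/(3 + 0) = -5/3 ≈ -1.6667)
W = 115/3 (W = -(-345)/9 = -5*(-23/3) = 115/3 ≈ 38.333)
(q(-4, -1) + U)**2*(W + 137) = (-1 - 5/3)**2*(115/3 + 137) = (-8/3)**2*(526/3) = (64/9)*(526/3) = 33664/27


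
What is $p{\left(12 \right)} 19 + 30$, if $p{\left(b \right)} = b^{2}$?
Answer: $2766$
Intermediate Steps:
$p{\left(12 \right)} 19 + 30 = 12^{2} \cdot 19 + 30 = 144 \cdot 19 + 30 = 2736 + 30 = 2766$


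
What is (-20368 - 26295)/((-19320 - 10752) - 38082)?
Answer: 46663/68154 ≈ 0.68467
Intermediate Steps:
(-20368 - 26295)/((-19320 - 10752) - 38082) = -46663/(-30072 - 38082) = -46663/(-68154) = -46663*(-1/68154) = 46663/68154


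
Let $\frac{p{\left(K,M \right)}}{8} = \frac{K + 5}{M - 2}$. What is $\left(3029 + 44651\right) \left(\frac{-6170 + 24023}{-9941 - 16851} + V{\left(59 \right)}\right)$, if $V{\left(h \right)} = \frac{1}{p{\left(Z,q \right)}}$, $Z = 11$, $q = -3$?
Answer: $- \frac{225282785}{6698} \approx -33634.0$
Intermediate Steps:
$p{\left(K,M \right)} = \frac{8 \left(5 + K\right)}{-2 + M}$ ($p{\left(K,M \right)} = 8 \frac{K + 5}{M - 2} = 8 \frac{5 + K}{-2 + M} = \frac{8 \left(5 + K\right)}{-2 + M}$)
$V{\left(h \right)} = - \frac{5}{128}$ ($V{\left(h \right)} = \frac{1}{8 \frac{1}{-2 - 3} \left(5 + 11\right)} = \frac{1}{8 \frac{1}{-5} \cdot 16} = \frac{1}{8 \left(- \frac{1}{5}\right) 16} = \frac{1}{- \frac{128}{5}} = - \frac{5}{128}$)
$\left(3029 + 44651\right) \left(\frac{-6170 + 24023}{-9941 - 16851} + V{\left(59 \right)}\right) = \left(3029 + 44651\right) \left(\frac{-6170 + 24023}{-9941 - 16851} - \frac{5}{128}\right) = 47680 \left(\frac{17853}{-26792} - \frac{5}{128}\right) = 47680 \left(17853 \left(- \frac{1}{26792}\right) - \frac{5}{128}\right) = 47680 \left(- \frac{17853}{26792} - \frac{5}{128}\right) = 47680 \left(- \frac{302393}{428672}\right) = - \frac{225282785}{6698}$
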